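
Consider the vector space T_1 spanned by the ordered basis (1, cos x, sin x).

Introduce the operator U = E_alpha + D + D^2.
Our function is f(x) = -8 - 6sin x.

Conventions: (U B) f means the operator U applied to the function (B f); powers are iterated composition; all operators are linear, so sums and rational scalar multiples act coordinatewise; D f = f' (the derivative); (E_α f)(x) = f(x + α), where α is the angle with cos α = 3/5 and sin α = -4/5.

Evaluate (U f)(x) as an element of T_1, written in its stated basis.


g(x) = -8 - (6/5)cos x + (12/5)sin x

E_alpha f = -8 + (24/5)cos x - (18/5)sin x
D f = -6cos x
D f = -6cos x
D D f = 6sin x
(E_alpha + D + D^2) f = -8 - (6/5)cos x + (12/5)sin x


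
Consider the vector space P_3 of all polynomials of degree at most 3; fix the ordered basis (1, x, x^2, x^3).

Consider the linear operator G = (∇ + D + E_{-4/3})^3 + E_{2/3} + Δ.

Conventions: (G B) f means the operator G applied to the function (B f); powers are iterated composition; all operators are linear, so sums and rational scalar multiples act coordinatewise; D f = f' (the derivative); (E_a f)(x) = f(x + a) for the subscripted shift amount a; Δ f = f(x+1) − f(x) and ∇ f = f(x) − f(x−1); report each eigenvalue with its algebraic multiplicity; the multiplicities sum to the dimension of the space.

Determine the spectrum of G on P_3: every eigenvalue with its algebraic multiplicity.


image of 1: 2
image of x: 2x + 11/3
image of x^2: 2x^2 + (22/3)x + 58/9
image of x^3: 2x^3 + 11x^2 + (58/3)x + 224/27
the matrix is upper triangular; its diagonal is (2, 2, 2, 2)
for a triangular matrix the eigenvalues are the diagonal entries, with algebraic multiplicity their repetition count

λ = 2 (multiplicity 4)


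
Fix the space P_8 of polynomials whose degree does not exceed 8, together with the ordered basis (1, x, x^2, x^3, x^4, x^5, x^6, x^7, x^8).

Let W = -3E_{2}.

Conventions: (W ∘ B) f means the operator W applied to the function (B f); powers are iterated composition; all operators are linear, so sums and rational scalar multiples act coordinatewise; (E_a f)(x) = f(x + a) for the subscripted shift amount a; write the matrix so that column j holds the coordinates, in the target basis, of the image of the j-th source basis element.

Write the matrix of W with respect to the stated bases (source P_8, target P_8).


image of 1: -3
image of x: -3x - 6
image of x^2: -3x^2 - 12x - 12
image of x^3: -3x^3 - 18x^2 - 36x - 24
image of x^4: -3x^4 - 24x^3 - 72x^2 - 96x - 48
image of x^5: -3x^5 - 30x^4 - 120x^3 - 240x^2 - 240x - 96
image of x^6: -3x^6 - 36x^5 - 180x^4 - 480x^3 - 720x^2 - 576x - 192
image of x^7: -3x^7 - 42x^6 - 252x^5 - 840x^4 - 1680x^3 - 2016x^2 - 1344x - 384
image of x^8: -3x^8 - 48x^7 - 336x^6 - 1344x^5 - 3360x^4 - 5376x^3 - 5376x^2 - 3072x - 768
each image's coordinates form column j of the matrix

the matrix is [[-3, -6, -12, -24, -48, -96, -192, -384, -768]; [0, -3, -12, -36, -96, -240, -576, -1344, -3072]; [0, 0, -3, -18, -72, -240, -720, -2016, -5376]; [0, 0, 0, -3, -24, -120, -480, -1680, -5376]; [0, 0, 0, 0, -3, -30, -180, -840, -3360]; [0, 0, 0, 0, 0, -3, -36, -252, -1344]; [0, 0, 0, 0, 0, 0, -3, -42, -336]; [0, 0, 0, 0, 0, 0, 0, -3, -48]; [0, 0, 0, 0, 0, 0, 0, 0, -3]] (rows listed top to bottom)


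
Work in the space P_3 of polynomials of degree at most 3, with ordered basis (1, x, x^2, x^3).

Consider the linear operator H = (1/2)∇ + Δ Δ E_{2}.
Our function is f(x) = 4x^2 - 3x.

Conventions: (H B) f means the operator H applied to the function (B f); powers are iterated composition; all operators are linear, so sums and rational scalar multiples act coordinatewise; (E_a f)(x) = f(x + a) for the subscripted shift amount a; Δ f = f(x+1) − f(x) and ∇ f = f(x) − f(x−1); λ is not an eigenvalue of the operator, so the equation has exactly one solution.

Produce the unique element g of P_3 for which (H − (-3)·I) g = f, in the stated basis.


write g with unknown coordinates in the stated basis and equate coefficients in (H − (-3)·I) g = f
solving from the highest basis element down gives g = (4/3)x^2 - (13/9)x - 23/54
check: H g = (4/3)x + 23/18
so H g − (-3)·g = 4x^2 - 3x = f ✓

the image equals g(x) = (4/3)x^2 - (13/9)x - 23/54


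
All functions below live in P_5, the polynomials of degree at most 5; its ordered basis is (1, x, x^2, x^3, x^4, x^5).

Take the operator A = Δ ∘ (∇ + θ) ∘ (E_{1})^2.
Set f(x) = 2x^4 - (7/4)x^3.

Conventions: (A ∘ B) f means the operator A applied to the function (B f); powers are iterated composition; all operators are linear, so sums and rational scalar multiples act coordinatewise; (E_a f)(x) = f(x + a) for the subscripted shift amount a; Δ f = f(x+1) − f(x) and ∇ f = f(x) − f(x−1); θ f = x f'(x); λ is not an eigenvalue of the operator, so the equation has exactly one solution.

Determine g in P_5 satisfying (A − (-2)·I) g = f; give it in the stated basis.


the image equals g(x) = x^4 - (71/8)x^3 - (225/16)x^2 + (1363/16)x + 3447/32

write g with unknown coordinates in the stated basis and equate coefficients in (A − (-2)·I) g = f
solving from the highest basis element down gives g = x^4 - (71/8)x^3 - (225/16)x^2 + (1363/16)x + 3447/32
check: A g = 16x^3 + (225/8)x^2 - (1363/8)x - 3447/16
so A g − (-2)·g = 2x^4 - (7/4)x^3 = f ✓


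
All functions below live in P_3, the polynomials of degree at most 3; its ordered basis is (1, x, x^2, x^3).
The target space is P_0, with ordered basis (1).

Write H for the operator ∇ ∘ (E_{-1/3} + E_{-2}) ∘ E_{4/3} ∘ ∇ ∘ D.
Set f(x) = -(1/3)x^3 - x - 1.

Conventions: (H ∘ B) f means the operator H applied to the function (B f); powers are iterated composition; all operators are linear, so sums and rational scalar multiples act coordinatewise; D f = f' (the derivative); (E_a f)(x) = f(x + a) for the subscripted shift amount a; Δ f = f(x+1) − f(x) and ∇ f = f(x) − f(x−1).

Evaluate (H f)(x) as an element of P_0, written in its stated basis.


the image equals g(x) = -4

D f = -x^2 - 1
∇ D f = -2x + 1
E_{4/3} ∇ D f = -2x - 5/3
E_{-1/3} (E_{4/3} ∘ ∇ ∘ D) f = -2x - 1
E_{-2} (E_{4/3} ∘ ∇ ∘ D) f = -2x + 7/3
(E_{-1/3} + E_{-2}) (E_{4/3} ∘ ∇ ∘ D) f = -4x + 4/3
∇ (E_{-1/3} + E_{-2}) (E_{4/3} ∘ ∇ ∘ D) f = -4


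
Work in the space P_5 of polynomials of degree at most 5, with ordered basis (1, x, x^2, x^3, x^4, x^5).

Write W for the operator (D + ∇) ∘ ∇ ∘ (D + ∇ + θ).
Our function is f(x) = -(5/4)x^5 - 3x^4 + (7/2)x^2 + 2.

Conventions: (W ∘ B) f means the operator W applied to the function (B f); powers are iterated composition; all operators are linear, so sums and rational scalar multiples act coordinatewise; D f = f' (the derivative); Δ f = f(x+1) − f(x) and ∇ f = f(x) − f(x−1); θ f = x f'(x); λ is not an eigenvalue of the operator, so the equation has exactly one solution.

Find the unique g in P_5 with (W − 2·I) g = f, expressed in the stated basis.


g(x) = (5/8)x^5 + (3/2)x^4 + (125/2)x^3 + (37/8)x^2 + (8637/8)x - 833/16

write g with unknown coordinates in the stated basis and equate coefficients in (W − 2·I) g = f
solving from the highest basis element down gives g = (5/8)x^5 + (3/2)x^4 + (125/2)x^3 + (37/8)x^2 + (8637/8)x - 833/16
check: W g = 125x^3 + (51/4)x^2 + (8637/4)x - 817/8
so W g − 2·g = -(5/4)x^5 - 3x^4 + (7/2)x^2 + 2 = f ✓


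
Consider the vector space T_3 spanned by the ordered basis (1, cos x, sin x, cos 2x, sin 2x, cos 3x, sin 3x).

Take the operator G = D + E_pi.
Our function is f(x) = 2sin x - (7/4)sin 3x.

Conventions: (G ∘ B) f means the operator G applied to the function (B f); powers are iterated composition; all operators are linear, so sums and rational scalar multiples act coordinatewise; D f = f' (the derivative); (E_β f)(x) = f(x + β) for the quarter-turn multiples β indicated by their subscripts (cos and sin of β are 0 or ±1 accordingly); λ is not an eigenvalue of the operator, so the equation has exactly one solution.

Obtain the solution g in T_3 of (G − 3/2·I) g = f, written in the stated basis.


the image equals g(x) = -(8/29)cos x - (20/29)sin x + (21/61)cos 3x + (35/122)sin 3x

write g with unknown coordinates in the stated basis and equate coefficients in (G − 3/2·I) g = f
solving from the highest basis element down gives g = -(8/29)cos x - (20/29)sin x + (21/61)cos 3x + (35/122)sin 3x
check: G g = -(12/29)cos x + (28/29)sin x + (63/122)cos 3x - (161/122)sin 3x
so G g − 3/2·g = 2sin x - (7/4)sin 3x = f ✓


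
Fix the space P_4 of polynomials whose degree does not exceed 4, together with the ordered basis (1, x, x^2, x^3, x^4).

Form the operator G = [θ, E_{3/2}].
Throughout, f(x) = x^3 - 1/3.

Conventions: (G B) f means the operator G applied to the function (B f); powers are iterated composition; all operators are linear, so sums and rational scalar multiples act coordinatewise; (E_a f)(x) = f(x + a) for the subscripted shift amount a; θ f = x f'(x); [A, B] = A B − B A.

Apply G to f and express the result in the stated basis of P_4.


E_{3/2} f = x^3 + (9/2)x^2 + (27/4)x + 73/24
θ E_{3/2} f = 3x^3 + 9x^2 + (27/4)x
θ f = 3x^3
E_{3/2} θ f = 3x^3 + (27/2)x^2 + (81/4)x + 81/8
[θ, E_{3/2}] f = -(9/2)x^2 - (27/2)x - 81/8

the image equals g(x) = -(9/2)x^2 - (27/2)x - 81/8


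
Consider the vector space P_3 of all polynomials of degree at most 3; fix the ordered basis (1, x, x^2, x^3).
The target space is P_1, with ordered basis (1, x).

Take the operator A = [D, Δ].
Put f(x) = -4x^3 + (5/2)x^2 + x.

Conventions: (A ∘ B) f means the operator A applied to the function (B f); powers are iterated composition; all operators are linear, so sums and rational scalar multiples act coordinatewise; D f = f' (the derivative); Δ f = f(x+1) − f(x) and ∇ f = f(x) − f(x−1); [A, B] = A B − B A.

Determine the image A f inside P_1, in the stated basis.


Δ f = -12x^2 - 7x - 1/2
D Δ f = -24x - 7
D f = -12x^2 + 5x + 1
Δ D f = -24x - 7
[D, Δ] f = 0

the result is g(x) = 0


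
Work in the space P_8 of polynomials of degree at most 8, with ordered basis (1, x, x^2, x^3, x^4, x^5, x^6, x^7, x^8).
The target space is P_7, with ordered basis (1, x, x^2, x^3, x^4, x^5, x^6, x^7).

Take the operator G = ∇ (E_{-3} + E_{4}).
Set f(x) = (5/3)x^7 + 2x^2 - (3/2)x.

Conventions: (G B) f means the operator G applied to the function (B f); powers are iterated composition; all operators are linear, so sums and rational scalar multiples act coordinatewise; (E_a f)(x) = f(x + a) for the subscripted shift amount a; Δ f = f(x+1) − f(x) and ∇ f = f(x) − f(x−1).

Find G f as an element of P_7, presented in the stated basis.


E_{-3} f = (5/3)x^7 - 35x^6 + 315x^5 - 1575x^4 + 4725x^3 - 8503x^2 + (16983/2)x - 7245/2
E_{4} f = (5/3)x^7 + (140/3)x^6 + 560x^5 + (11200/3)x^4 + (44800/3)x^3 + 35842x^2 + (286807/6)x + 81998/3
(E_{-3} + E_{4}) f = (10/3)x^7 + (35/3)x^6 + 875x^5 + (6475/3)x^4 + (58975/3)x^3 + 27339x^2 + (168878/3)x + 142261/6
∇ (E_{-3} + E_{4}) f = (70/3)x^6 + (12950/3)x^4 + 54670x^2 + 8x + 141961/3

the result is g(x) = (70/3)x^6 + (12950/3)x^4 + 54670x^2 + 8x + 141961/3


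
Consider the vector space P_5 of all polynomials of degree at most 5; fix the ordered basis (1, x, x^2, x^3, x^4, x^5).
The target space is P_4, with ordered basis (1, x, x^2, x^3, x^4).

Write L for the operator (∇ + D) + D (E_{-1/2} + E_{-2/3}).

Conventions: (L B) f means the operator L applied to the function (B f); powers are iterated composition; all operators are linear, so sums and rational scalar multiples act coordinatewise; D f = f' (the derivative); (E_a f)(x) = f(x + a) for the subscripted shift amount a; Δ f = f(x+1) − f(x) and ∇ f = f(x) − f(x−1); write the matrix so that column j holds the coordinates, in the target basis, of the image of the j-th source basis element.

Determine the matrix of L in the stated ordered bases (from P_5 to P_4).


the matrix is [[0, 4, -10/3, 37/12, -145/54, 2981/1296]; [0, 0, 8, -10, 37/3, -725/54]; [0, 0, 0, 12, -20, 185/6]; [0, 0, 0, 0, 16, -100/3]; [0, 0, 0, 0, 0, 20]] (rows listed top to bottom)

image of 1: 0
image of x: 4
image of x^2: 8x - 10/3
image of x^3: 12x^2 - 10x + 37/12
image of x^4: 16x^3 - 20x^2 + (37/3)x - 145/54
image of x^5: 20x^4 - (100/3)x^3 + (185/6)x^2 - (725/54)x + 2981/1296
each image's coordinates form column j of the matrix


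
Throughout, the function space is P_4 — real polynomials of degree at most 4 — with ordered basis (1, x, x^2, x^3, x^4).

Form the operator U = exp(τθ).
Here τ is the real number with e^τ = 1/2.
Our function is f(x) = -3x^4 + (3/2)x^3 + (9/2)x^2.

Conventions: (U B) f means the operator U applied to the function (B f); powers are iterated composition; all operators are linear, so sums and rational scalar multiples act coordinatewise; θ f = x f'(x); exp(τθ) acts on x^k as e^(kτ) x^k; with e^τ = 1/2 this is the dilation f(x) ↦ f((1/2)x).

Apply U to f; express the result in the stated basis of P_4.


the image equals g(x) = -(3/16)x^4 + (3/16)x^3 + (9/8)x^2

exp(τθ) x^k = e^(kτ) x^k; with e^τ = 1/2 this sends x^k to (1/2)^k x^k
x^2 ↦ 1/4 x^2
x^3 ↦ 1/8 x^3
x^4 ↦ 1/16 x^4
applying this coordinatewise to f: exp(τθ) f = -(3/16)x^4 + (3/16)x^3 + (9/8)x^2


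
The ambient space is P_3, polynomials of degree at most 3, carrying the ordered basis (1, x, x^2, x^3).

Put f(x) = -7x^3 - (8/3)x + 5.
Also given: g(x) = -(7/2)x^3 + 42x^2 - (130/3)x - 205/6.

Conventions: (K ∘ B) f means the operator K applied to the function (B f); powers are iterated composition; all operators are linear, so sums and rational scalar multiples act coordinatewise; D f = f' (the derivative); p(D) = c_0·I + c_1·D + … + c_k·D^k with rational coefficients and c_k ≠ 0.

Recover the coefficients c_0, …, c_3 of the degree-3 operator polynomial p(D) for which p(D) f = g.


c_0 = 1/2, c_1 = -2, c_2 = 1, c_3 = 1

D^0 f = -7x^3 - (8/3)x + 5
D^1 f = -21x^2 - 8/3
D^2 f = -42x
D^3 f = -42
matching coefficients of g against c_0 f + c_1 Df + … from the top degree down determines the c_i
solution: c_0 = 1/2, c_1 = -2, c_2 = 1, c_3 = 1


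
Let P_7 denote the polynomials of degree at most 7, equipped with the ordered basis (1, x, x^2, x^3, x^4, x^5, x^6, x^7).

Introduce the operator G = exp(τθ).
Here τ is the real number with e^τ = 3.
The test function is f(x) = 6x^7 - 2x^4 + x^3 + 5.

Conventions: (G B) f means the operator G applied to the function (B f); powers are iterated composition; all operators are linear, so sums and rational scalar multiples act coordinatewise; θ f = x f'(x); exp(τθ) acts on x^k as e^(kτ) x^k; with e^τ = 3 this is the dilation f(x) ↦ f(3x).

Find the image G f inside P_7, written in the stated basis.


exp(τθ) x^k = e^(kτ) x^k; with e^τ = 3 this sends x^k to 3^k x^k
x^3 ↦ 27 x^3
x^4 ↦ 81 x^4
x^7 ↦ 2187 x^7
applying this coordinatewise to f: exp(τθ) f = 13122x^7 - 162x^4 + 27x^3 + 5

the image equals g(x) = 13122x^7 - 162x^4 + 27x^3 + 5


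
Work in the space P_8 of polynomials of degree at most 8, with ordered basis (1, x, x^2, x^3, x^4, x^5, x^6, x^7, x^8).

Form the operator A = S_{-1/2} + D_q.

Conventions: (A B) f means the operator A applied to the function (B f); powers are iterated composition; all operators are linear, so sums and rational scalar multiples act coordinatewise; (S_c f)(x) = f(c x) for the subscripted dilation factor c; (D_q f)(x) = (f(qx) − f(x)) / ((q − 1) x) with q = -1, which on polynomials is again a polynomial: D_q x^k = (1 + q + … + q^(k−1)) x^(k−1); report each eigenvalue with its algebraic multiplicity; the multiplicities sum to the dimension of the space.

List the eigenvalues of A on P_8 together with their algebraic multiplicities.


λ = -1/2 (multiplicity 1), λ = -1/8 (multiplicity 1), λ = -1/32 (multiplicity 1), λ = -1/128 (multiplicity 1), λ = 1/256 (multiplicity 1), λ = 1/64 (multiplicity 1), λ = 1/16 (multiplicity 1), λ = 1/4 (multiplicity 1), λ = 1 (multiplicity 1)

image of 1: 1
image of x: -(1/2)x + 1
image of x^2: (1/4)x^2
image of x^3: -(1/8)x^3 + x^2
image of x^4: (1/16)x^4
image of x^5: -(1/32)x^5 + x^4
image of x^6: (1/64)x^6
image of x^7: -(1/128)x^7 + x^6
image of x^8: (1/256)x^8
the matrix is upper triangular; its diagonal is (1, -1/2, 1/4, -1/8, 1/16, -1/32, 1/64, -1/128, 1/256)
for a triangular matrix the eigenvalues are the diagonal entries, with algebraic multiplicity their repetition count


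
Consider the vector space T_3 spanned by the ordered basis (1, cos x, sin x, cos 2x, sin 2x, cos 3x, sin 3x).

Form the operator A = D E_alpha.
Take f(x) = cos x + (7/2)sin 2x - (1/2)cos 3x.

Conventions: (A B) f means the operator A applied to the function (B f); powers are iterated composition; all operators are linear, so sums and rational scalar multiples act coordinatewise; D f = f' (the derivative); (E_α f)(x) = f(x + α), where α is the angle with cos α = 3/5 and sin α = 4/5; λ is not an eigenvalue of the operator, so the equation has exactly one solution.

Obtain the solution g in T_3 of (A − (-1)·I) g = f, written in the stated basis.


the image equals g(x) = (1/2)cos x + (3/2)sin x + (49/29)cos 2x - (161/58)sin 2x + (7/1972)cos 3x + (351/1972)sin 3x

write g with unknown coordinates in the stated basis and equate coefficients in (A − (-1)·I) g = f
solving from the highest basis element down gives g = (1/2)cos x + (3/2)sin x + (49/29)cos 2x - (161/58)sin 2x + (7/1972)cos 3x + (351/1972)sin 3x
check: A g = (1/2)cos x - (3/2)sin x - (49/29)cos 2x + (182/29)sin 2x - (993/1972)cos 3x - (351/1972)sin 3x
so A g − (-1)·g = cos x + (7/2)sin 2x - (1/2)cos 3x = f ✓


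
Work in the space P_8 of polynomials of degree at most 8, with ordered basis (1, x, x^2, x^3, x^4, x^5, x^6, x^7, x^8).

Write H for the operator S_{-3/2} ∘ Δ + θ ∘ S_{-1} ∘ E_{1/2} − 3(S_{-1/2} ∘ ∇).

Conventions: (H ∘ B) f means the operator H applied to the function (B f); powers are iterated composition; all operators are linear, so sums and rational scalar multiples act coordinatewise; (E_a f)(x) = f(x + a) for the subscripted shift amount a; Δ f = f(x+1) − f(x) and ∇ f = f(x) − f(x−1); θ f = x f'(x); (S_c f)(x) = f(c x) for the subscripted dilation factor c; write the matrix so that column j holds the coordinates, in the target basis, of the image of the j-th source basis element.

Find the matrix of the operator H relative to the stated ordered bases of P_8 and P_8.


the matrix is [[0, -2, 4, -2, 4, -2, 4, -2, 4]; [0, -1, -1, -39/4, -1/2, -245/16, -3/16, -1351/64, -1/16]; [0, 0, 2, 15/2, 21, 35/2, 375/8, 525/16, 679/8]; [0, 0, 0, -3, -18, -45, -135/2, -2205/16, -693/4]; [0, 0, 0, 0, 4, 275/8, 375/4, 1505/8, 385]; [0, 0, 0, 0, 0, -5, -60, -3003/16, -455]; [0, 0, 0, 0, 0, 0, 6, 3213/32, 1449/4]; [0, 0, 0, 0, 0, 0, 0, -7, -329/2]; [0, 0, 0, 0, 0, 0, 0, 0, 8]] (rows listed top to bottom)

image of 1: 0
image of x: -x - 2
image of x^2: 2x^2 - x + 4
image of x^3: -3x^3 + (15/2)x^2 - (39/4)x - 2
image of x^4: 4x^4 - 18x^3 + 21x^2 - (1/2)x + 4
image of x^5: -5x^5 + (275/8)x^4 - 45x^3 + (35/2)x^2 - (245/16)x - 2
image of x^6: 6x^6 - 60x^5 + (375/4)x^4 - (135/2)x^3 + (375/8)x^2 - (3/16)x + 4
image of x^7: -7x^7 + (3213/32)x^6 - (3003/16)x^5 + (1505/8)x^4 - (2205/16)x^3 + (525/16)x^2 - (1351/64)x - 2
image of x^8: 8x^8 - (329/2)x^7 + (1449/4)x^6 - 455x^5 + 385x^4 - (693/4)x^3 + (679/8)x^2 - (1/16)x + 4
each image's coordinates form column j of the matrix


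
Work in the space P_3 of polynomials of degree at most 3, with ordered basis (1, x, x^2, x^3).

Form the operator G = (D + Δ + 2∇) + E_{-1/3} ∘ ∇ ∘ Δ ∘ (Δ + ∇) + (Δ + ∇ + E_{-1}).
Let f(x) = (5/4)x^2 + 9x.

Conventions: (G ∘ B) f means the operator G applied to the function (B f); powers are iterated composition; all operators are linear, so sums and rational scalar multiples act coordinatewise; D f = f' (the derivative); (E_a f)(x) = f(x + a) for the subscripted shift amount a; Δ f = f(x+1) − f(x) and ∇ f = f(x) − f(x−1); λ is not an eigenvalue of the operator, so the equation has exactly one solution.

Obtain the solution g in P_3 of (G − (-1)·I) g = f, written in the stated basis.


g(x) = (5/8)x^2 + (11/8)x - 55/16

write g with unknown coordinates in the stated basis and equate coefficients in (G − (-1)·I) g = f
solving from the highest basis element down gives g = (5/8)x^2 + (11/8)x - 55/16
check: G g = (5/8)x^2 + (61/8)x + 55/16
so G g − (-1)·g = (5/4)x^2 + 9x = f ✓


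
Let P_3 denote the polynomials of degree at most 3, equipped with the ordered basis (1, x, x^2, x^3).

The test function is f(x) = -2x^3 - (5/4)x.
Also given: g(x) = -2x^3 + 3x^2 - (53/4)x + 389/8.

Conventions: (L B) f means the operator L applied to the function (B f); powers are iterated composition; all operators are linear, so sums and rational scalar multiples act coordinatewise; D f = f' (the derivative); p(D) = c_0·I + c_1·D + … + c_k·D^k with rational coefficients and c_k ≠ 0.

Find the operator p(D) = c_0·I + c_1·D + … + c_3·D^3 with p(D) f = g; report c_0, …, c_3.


D^0 f = -2x^3 - (5/4)x
D^1 f = -6x^2 - 5/4
D^2 f = -12x
D^3 f = -12
matching coefficients of g against c_0 f + c_1 Df + … from the top degree down determines the c_i
solution: c_0 = 1, c_1 = -1/2, c_2 = 1, c_3 = -4

c_0 = 1, c_1 = -1/2, c_2 = 1, c_3 = -4


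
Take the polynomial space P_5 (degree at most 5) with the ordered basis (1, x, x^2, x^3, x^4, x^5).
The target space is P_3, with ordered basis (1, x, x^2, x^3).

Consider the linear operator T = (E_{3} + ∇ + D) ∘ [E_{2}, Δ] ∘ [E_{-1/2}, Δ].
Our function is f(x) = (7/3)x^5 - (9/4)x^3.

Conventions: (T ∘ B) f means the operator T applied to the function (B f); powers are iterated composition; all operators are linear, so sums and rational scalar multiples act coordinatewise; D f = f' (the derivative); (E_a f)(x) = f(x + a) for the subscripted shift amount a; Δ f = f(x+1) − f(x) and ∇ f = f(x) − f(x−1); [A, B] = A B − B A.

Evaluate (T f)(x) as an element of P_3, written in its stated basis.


g(x) = 0

Δ f = (35/3)x^4 + (70/3)x^3 + (199/12)x^2 + (59/12)x + 1/12
E_{-1/2} Δ f = (35/3)x^4 - (11/12)x^2 - 5/12
E_{-1/2} f = (7/3)x^5 - (35/6)x^4 + (43/12)x^3 + (11/24)x^2 - (23/24)x + 5/24
Δ E_{-1/2} f = (35/3)x^4 - (11/12)x^2 - 5/12
[E_{-1/2}, Δ] f = 0
Δ [E_{-1/2}, Δ] f = 0
E_{2} Δ [E_{-1/2}, Δ] f = 0
E_{2} [E_{-1/2}, Δ] f = 0
Δ E_{2} [E_{-1/2}, Δ] f = 0
[E_{2}, Δ] [E_{-1/2}, Δ] f = 0
E_{3} [E_{2}, Δ] [E_{-1/2}, Δ] f = 0
∇ [E_{2}, Δ] [E_{-1/2}, Δ] f = 0
D [E_{2}, Δ] [E_{-1/2}, Δ] f = 0
(E_{3} + ∇ + D) [E_{2}, Δ] [E_{-1/2}, Δ] f = 0


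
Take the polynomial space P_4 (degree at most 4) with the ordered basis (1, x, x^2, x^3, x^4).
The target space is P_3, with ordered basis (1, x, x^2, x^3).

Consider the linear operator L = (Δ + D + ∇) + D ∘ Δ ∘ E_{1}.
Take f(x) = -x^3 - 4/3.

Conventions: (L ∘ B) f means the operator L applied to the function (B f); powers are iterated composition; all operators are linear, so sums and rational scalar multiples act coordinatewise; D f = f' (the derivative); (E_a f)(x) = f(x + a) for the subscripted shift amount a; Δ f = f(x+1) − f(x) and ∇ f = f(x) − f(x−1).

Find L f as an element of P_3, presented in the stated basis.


Δ f = -3x^2 - 3x - 1
D f = -3x^2
∇ f = -3x^2 + 3x - 1
(Δ + D + ∇) f = -9x^2 - 2
E_{1} f = -x^3 - 3x^2 - 3x - 7/3
Δ E_{1} f = -3x^2 - 9x - 7
D Δ E_{1} f = -6x - 9
((Δ + D + ∇) + D ∘ Δ ∘ E_{1}) f = -9x^2 - 6x - 11

the result is g(x) = -9x^2 - 6x - 11


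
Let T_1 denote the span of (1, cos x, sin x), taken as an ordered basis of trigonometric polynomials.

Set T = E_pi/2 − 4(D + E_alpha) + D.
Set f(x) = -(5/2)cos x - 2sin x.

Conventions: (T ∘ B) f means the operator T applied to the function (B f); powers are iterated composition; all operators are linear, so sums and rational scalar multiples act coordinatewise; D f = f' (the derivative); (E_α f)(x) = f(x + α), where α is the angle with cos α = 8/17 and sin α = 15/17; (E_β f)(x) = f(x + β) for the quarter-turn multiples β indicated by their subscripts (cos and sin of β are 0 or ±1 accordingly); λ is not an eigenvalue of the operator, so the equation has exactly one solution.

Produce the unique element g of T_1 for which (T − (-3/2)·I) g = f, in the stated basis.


write g with unknown coordinates in the stated basis and equate coefficients in (T − (-3/2)·I) g = f
solving from the highest basis element down gives g = -(687/2089)cos x + (992/2089)sin x
check: T g = -(4192/2089)cos x - (5666/2089)sin x
so T g − (-3/2)·g = -(5/2)cos x - 2sin x = f ✓

the result is g(x) = -(687/2089)cos x + (992/2089)sin x


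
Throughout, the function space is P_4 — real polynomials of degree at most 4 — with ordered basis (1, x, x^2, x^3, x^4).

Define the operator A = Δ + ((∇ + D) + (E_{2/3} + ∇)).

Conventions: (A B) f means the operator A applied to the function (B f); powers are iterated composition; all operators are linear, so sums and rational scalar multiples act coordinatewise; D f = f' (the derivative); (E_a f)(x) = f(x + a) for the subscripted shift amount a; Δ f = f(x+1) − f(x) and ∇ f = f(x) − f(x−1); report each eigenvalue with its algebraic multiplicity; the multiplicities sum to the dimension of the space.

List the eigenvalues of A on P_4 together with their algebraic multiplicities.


image of 1: 1
image of x: x + 14/3
image of x^2: x^2 + (28/3)x - 5/9
image of x^3: x^3 + 14x^2 - (5/3)x + 89/27
image of x^4: x^4 + (56/3)x^3 - (10/3)x^2 + (356/27)x - 65/81
the matrix is upper triangular; its diagonal is (1, 1, 1, 1, 1)
for a triangular matrix the eigenvalues are the diagonal entries, with algebraic multiplicity their repetition count

λ = 1 (multiplicity 5)


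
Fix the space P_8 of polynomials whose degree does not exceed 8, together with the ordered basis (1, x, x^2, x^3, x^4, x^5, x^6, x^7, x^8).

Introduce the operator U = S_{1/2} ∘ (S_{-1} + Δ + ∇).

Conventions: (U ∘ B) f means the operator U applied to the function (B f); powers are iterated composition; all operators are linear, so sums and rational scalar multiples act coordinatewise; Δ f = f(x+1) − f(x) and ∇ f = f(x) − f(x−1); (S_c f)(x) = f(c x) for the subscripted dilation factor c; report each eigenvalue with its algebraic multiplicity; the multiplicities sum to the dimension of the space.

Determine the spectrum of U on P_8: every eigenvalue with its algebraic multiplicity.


λ = -1/2 (multiplicity 1), λ = -1/8 (multiplicity 1), λ = -1/32 (multiplicity 1), λ = -1/128 (multiplicity 1), λ = 1/256 (multiplicity 1), λ = 1/64 (multiplicity 1), λ = 1/16 (multiplicity 1), λ = 1/4 (multiplicity 1), λ = 1 (multiplicity 1)

image of 1: 1
image of x: -(1/2)x + 2
image of x^2: (1/4)x^2 + 2x
image of x^3: -(1/8)x^3 + (3/2)x^2 + 2
image of x^4: (1/16)x^4 + x^3 + 4x
image of x^5: -(1/32)x^5 + (5/8)x^4 + 5x^2 + 2
image of x^6: (1/64)x^6 + (3/8)x^5 + 5x^3 + 6x
image of x^7: -(1/128)x^7 + (7/32)x^6 + (35/8)x^4 + (21/2)x^2 + 2
image of x^8: (1/256)x^8 + (1/8)x^7 + (7/2)x^5 + 14x^3 + 8x
the matrix is upper triangular; its diagonal is (1, -1/2, 1/4, -1/8, 1/16, -1/32, 1/64, -1/128, 1/256)
for a triangular matrix the eigenvalues are the diagonal entries, with algebraic multiplicity their repetition count


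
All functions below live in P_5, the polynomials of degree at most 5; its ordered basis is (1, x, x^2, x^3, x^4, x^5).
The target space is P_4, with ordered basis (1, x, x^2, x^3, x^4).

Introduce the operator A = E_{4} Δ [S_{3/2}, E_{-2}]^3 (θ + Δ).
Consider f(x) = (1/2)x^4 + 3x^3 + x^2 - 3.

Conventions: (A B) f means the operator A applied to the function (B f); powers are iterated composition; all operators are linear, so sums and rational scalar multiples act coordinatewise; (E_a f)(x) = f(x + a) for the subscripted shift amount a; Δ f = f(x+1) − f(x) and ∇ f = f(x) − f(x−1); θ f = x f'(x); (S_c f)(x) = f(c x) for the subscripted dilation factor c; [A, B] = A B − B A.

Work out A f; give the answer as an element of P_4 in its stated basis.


g(x) = 2187/4

θ f = 2x^4 + 9x^3 + 2x^2
Δ f = 2x^3 + 12x^2 + 13x + 9/2
(θ + Δ) f = 2x^4 + 11x^3 + 14x^2 + 13x + 9/2
E_{-2} (θ + Δ) f = 2x^4 - 5x^3 - 4x^2 + 25x - 43/2
S_{3/2} E_{-2} (θ + Δ) f = (81/8)x^4 - (135/8)x^3 - 9x^2 + (75/2)x - 43/2
S_{3/2} (θ + Δ) f = (81/8)x^4 + (297/8)x^3 + (63/2)x^2 + (39/2)x + 9/2
E_{-2} S_{3/2} (θ + Δ) f = (81/8)x^4 - (351/8)x^3 + (207/4)x^2 + 15x - 87/2
[S_{3/2}, E_{-2}] (θ + Δ) f = 27x^3 - (243/4)x^2 + (45/2)x + 22
E_{-2} [S_{3/2}, E_{-2}] (θ + Δ) f = 27x^3 - (891/4)x^2 + (1179/2)x - 482
S_{3/2} E_{-2} [S_{3/2}, E_{-2}] (θ + Δ) f = (729/8)x^3 - (8019/16)x^2 + (3537/4)x - 482
S_{3/2} [S_{3/2}, E_{-2}] (θ + Δ) f = (729/8)x^3 - (2187/16)x^2 + (135/4)x + 22
E_{-2} S_{3/2} [S_{3/2}, E_{-2}] (θ + Δ) f = (729/8)x^3 - (10935/16)x^2 + 1674x - 5285/4
[S_{3/2}, E_{-2}] [S_{3/2}, E_{-2}] (θ + Δ) f = (729/4)x^2 - (3159/4)x + 3357/4
E_{-2} [S_{3/2}, E_{-2}] [S_{3/2}, E_{-2}] (θ + Δ) f = (729/4)x^2 - (6075/4)x + 12591/4
S_{3/2} E_{-2} [S_{3/2}, E_{-2}] [S_{3/2}, E_{-2}] (θ + Δ) f = (6561/16)x^2 - (18225/8)x + 12591/4
S_{3/2} [S_{3/2}, E_{-2}] [S_{3/2}, E_{-2}] (θ + Δ) f = (6561/16)x^2 - (9477/8)x + 3357/4
E_{-2} S_{3/2} [S_{3/2}, E_{-2}] [S_{3/2}, E_{-2}] (θ + Δ) f = (6561/16)x^2 - (22599/8)x + 19395/4
[S_{3/2}, E_{-2}] [S_{3/2}, E_{-2}] [S_{3/2}, E_{-2}] (θ + Δ) f = (2187/4)x - 1701
Δ [S_{3/2}, E_{-2}]^3 (θ + Δ) f = 2187/4
E_{4} Δ [S_{3/2}, E_{-2}]^3 (θ + Δ) f = 2187/4


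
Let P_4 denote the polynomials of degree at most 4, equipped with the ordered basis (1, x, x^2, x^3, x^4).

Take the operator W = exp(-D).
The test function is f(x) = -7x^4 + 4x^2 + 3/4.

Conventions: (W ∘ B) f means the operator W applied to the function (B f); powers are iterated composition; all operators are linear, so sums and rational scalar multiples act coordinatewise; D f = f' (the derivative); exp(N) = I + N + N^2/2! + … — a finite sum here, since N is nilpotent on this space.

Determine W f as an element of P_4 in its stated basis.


the image equals g(x) = -7x^4 + 28x^3 - 38x^2 + 20x - 9/4

order-1 term: 28x^3 - 8x
order-2 term: -42x^2 + 4
order-3 term: 28x
order-4 term: -7
the series for exp(-D) f terminates at order 4
exp(-D) f = -7x^4 + 28x^3 - 38x^2 + 20x - 9/4


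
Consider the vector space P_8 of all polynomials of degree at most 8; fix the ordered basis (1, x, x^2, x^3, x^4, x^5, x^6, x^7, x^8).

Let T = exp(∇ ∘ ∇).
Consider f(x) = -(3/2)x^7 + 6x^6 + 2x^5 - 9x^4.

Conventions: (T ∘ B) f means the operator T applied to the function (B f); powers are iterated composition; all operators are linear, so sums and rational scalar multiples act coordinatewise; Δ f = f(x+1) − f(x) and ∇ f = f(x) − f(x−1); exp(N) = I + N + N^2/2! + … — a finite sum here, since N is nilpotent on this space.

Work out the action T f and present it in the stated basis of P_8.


order-1 term: -63x^5 + 495x^4 - 1415x^3 + 1977x^2 - 1375x + 375
order-2 term: -630x^3 + 4860x^2 - 12390x + 10632
order-3 term: -1260x + 4500
the series for exp(∇ ∘ ∇) f terminates at order 3
exp(∇ ∘ ∇) f = -(3/2)x^7 + 6x^6 - 61x^5 + 486x^4 - 2045x^3 + 6837x^2 - 15025x + 15507

the result is g(x) = -(3/2)x^7 + 6x^6 - 61x^5 + 486x^4 - 2045x^3 + 6837x^2 - 15025x + 15507


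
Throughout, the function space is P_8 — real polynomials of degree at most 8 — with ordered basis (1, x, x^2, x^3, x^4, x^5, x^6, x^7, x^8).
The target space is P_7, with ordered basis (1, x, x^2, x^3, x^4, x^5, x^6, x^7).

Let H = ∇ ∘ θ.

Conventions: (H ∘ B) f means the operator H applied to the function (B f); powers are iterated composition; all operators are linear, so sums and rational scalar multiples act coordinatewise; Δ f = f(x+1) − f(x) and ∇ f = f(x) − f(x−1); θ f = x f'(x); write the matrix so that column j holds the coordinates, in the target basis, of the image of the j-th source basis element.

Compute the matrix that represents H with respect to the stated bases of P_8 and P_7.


the matrix is [[0, 1, -2, 3, -4, 5, -6, 7, -8]; [0, 0, 4, -9, 16, -25, 36, -49, 64]; [0, 0, 0, 9, -24, 50, -90, 147, -224]; [0, 0, 0, 0, 16, -50, 120, -245, 448]; [0, 0, 0, 0, 0, 25, -90, 245, -560]; [0, 0, 0, 0, 0, 0, 36, -147, 448]; [0, 0, 0, 0, 0, 0, 0, 49, -224]; [0, 0, 0, 0, 0, 0, 0, 0, 64]] (rows listed top to bottom)

image of 1: 0
image of x: 1
image of x^2: 4x - 2
image of x^3: 9x^2 - 9x + 3
image of x^4: 16x^3 - 24x^2 + 16x - 4
image of x^5: 25x^4 - 50x^3 + 50x^2 - 25x + 5
image of x^6: 36x^5 - 90x^4 + 120x^3 - 90x^2 + 36x - 6
image of x^7: 49x^6 - 147x^5 + 245x^4 - 245x^3 + 147x^2 - 49x + 7
image of x^8: 64x^7 - 224x^6 + 448x^5 - 560x^4 + 448x^3 - 224x^2 + 64x - 8
each image's coordinates form column j of the matrix


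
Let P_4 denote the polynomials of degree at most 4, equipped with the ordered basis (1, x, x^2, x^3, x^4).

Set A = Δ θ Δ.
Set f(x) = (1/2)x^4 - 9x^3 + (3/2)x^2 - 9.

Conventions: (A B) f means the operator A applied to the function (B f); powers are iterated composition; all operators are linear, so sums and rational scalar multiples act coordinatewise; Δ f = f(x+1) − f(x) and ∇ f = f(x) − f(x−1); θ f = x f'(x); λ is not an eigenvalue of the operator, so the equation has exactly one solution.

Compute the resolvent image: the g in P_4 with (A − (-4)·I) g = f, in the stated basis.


write g with unknown coordinates in the stated basis and equate coefficients in (A − (-4)·I) g = f
solving from the highest basis element down gives g = (1/8)x^4 - (9/4)x^3 - (3/4)x^2 + (39/8)x + 37/16
check: A g = (9/2)x^2 - (39/2)x - 73/4
so A g − (-4)·g = (1/2)x^4 - 9x^3 + (3/2)x^2 - 9 = f ✓

the result is g(x) = (1/8)x^4 - (9/4)x^3 - (3/4)x^2 + (39/8)x + 37/16


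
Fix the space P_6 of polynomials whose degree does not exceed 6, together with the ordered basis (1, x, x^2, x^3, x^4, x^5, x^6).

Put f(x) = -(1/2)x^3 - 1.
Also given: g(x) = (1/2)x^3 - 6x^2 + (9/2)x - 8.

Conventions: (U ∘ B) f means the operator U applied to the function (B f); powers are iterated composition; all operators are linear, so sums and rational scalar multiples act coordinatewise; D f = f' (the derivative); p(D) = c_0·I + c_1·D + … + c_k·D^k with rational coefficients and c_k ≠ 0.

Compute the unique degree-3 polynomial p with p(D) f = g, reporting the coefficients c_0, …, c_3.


c_0 = -1, c_1 = 4, c_2 = -3/2, c_3 = 3

D^0 f = -(1/2)x^3 - 1
D^1 f = -(3/2)x^2
D^2 f = -3x
D^3 f = -3
matching coefficients of g against c_0 f + c_1 Df + … from the top degree down determines the c_i
solution: c_0 = -1, c_1 = 4, c_2 = -3/2, c_3 = 3


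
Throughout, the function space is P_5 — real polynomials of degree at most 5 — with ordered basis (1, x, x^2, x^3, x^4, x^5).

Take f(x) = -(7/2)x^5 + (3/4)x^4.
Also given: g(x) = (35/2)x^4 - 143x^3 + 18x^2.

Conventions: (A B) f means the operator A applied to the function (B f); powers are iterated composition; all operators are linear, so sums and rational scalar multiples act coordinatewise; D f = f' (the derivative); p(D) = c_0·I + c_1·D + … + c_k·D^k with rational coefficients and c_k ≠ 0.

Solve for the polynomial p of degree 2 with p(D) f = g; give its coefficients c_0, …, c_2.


p(D) = -D + 2·D^2, i.e. c_0 = 0, c_1 = -1, c_2 = 2

D^0 f = -(7/2)x^5 + (3/4)x^4
D^1 f = -(35/2)x^4 + 3x^3
D^2 f = -70x^3 + 9x^2
matching coefficients of g against c_0 f + c_1 Df + … from the top degree down determines the c_i
solution: c_0 = 0, c_1 = -1, c_2 = 2


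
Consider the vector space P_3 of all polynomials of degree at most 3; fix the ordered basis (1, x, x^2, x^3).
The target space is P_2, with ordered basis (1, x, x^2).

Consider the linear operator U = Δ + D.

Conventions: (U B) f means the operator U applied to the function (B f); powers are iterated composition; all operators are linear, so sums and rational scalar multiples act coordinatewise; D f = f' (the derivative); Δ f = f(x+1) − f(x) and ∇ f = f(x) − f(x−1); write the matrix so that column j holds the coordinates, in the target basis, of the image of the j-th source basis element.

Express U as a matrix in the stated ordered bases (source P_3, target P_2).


the matrix is [[0, 2, 1, 1]; [0, 0, 4, 3]; [0, 0, 0, 6]] (rows listed top to bottom)

image of 1: 0
image of x: 2
image of x^2: 4x + 1
image of x^3: 6x^2 + 3x + 1
each image's coordinates form column j of the matrix


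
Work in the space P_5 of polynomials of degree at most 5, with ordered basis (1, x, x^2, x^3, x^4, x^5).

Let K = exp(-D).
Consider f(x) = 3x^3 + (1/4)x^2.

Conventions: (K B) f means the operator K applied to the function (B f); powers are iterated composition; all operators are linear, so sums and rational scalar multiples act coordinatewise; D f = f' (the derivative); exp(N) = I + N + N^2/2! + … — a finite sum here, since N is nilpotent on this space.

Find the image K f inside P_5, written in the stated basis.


g(x) = 3x^3 - (35/4)x^2 + (17/2)x - 11/4

order-1 term: -9x^2 - (1/2)x
order-2 term: 9x + 1/4
order-3 term: -3
the series for exp(-D) f terminates at order 3
exp(-D) f = 3x^3 - (35/4)x^2 + (17/2)x - 11/4


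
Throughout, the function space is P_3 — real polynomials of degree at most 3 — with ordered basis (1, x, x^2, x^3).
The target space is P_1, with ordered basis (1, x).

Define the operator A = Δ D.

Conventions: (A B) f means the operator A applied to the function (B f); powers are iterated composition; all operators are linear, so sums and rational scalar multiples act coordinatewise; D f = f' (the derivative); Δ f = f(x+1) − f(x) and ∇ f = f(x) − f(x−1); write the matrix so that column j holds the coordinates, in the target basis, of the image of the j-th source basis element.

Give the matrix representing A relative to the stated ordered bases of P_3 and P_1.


image of 1: 0
image of x: 0
image of x^2: 2
image of x^3: 6x + 3
each image's coordinates form column j of the matrix

the matrix is [[0, 0, 2, 3]; [0, 0, 0, 6]] (rows listed top to bottom)


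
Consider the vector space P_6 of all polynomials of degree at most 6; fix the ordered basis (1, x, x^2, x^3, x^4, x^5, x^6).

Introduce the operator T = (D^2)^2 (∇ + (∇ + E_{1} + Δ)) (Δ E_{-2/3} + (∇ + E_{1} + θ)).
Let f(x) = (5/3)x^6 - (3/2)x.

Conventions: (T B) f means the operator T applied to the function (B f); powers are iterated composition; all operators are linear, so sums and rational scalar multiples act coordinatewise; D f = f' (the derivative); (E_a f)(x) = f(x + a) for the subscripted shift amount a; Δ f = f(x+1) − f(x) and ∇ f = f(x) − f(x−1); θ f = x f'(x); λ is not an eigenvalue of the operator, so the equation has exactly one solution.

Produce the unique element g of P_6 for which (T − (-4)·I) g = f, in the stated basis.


the result is g(x) = (5/12)x^6 - (525/2)x^2 - (18603/8)x - 1775/2

write g with unknown coordinates in the stated basis and equate coefficients in (T − (-4)·I) g = f
solving from the highest basis element down gives g = (5/12)x^6 - (525/2)x^2 - (18603/8)x - 1775/2
check: T g = 1050x^2 + 9300x + 3550
so T g − (-4)·g = (5/3)x^6 - (3/2)x = f ✓


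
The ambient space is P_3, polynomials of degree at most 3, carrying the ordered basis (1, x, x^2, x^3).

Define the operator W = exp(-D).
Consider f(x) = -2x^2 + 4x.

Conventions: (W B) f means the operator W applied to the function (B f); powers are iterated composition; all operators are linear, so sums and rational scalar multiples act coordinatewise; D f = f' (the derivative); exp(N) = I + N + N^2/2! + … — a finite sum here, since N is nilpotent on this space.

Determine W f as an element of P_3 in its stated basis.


g(x) = -2x^2 + 8x - 6

order-1 term: 4x - 4
order-2 term: -2
the series for exp(-D) f terminates at order 2
exp(-D) f = -2x^2 + 8x - 6


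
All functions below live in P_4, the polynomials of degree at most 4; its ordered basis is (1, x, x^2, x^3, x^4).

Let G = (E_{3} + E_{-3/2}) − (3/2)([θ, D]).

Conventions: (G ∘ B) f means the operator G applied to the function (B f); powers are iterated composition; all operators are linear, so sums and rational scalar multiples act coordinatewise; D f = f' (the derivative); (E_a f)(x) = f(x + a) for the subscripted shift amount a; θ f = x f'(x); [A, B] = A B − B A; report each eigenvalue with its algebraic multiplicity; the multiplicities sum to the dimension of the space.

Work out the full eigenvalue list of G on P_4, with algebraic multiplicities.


image of 1: 2
image of x: 2x + 3
image of x^2: 2x^2 + 6x + 45/4
image of x^3: 2x^3 + 9x^2 + (135/4)x + 189/8
image of x^4: 2x^4 + 12x^3 + (135/2)x^2 + (189/2)x + 1377/16
the matrix is upper triangular; its diagonal is (2, 2, 2, 2, 2)
for a triangular matrix the eigenvalues are the diagonal entries, with algebraic multiplicity their repetition count

λ = 2 (multiplicity 5)
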